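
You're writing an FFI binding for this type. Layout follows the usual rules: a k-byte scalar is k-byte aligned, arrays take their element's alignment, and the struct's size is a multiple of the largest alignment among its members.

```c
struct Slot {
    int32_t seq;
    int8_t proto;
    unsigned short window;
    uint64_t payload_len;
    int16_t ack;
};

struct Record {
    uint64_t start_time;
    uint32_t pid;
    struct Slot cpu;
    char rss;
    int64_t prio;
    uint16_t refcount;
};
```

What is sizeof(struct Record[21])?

1344

Slot: @0: seq [4B, align 4] → 4; @4: proto [1B, align 1] → 5; +1 pad (align 2); @6: window [2B, align 2] → 8; @8: payload_len [8B, align 8] → 16; @16: ack [2B, align 2] → 18; +6 tail pad (align 8); size 24, align 8
@0: start_time [8B, align 8] → 8
@8: pid [4B, align 4] → 12
+4 pad (align 8)
@16: cpu [24B, align 8] → 40
@40: rss [1B, align 1] → 41
+7 pad (align 8)
@48: prio [8B, align 8] → 56
@56: refcount [2B, align 2] → 58
+6 tail pad (align 8)
size 64, align 8
array of 21: 21 × 64 = 1344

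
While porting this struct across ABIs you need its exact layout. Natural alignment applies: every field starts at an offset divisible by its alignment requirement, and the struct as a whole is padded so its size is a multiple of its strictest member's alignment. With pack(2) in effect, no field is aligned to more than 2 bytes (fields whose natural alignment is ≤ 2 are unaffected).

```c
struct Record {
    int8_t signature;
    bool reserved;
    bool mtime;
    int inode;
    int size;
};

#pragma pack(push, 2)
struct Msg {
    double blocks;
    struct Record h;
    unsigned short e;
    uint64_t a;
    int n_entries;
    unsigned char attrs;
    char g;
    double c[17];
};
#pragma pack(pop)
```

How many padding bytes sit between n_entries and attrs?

Record: 0..1  signature  (1B, 1-aligned); 1..2  reserved  (1B, 1-aligned); 2..3  mtime  (1B, 1-aligned); 3..4  -- padding (1B); 4..8  inode  (4B, 4-aligned); 8..12  size  (4B, 4-aligned); sizeof = 12, alignof = 4
0..8  blocks  (8B, 2-aligned)
8..20  h  (12B, 2-aligned)
20..22  e  (2B, 2-aligned)
22..30  a  (8B, 2-aligned)
30..34  n_entries  (4B, 2-aligned)
34..35  attrs  (1B, 1-aligned)

0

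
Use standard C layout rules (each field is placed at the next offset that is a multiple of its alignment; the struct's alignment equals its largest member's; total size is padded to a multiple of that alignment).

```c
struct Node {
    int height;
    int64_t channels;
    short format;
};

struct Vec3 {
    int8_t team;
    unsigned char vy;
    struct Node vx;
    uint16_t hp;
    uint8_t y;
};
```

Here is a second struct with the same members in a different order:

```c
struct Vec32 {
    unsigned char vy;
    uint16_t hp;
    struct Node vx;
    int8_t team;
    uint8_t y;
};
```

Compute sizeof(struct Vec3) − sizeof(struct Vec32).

0

Node: height at 0 (size 4, align 4) → ends 4; pad 4 to align 8 for channels; channels at 8 (size 8, align 8) → ends 16; format at 16 (size 2, align 2) → ends 18; tail pad 6 to reach multiple of 8; total 24 bytes, alignment 8
team at 0 (size 1, align 1) → ends 1
vy at 1 (size 1, align 1) → ends 2
pad 6 to align 8 for vx
vx at 8 (size 24, align 8) → ends 32
hp at 32 (size 2, align 2) → ends 34
y at 34 (size 1, align 1) → ends 35
tail pad 5 to reach multiple of 8
total 40 bytes, alignment 8
— Vec32 —
vy at 0 (size 1, align 1) → ends 1
pad 1 to align 2 for hp
hp at 2 (size 2, align 2) → ends 4
pad 4 to align 8 for vx
vx at 8 (size 24, align 8) → ends 32
team at 32 (size 1, align 1) → ends 33
y at 33 (size 1, align 1) → ends 34
tail pad 6 to reach multiple of 8
total 40 bytes, alignment 8
40 − 40 = 0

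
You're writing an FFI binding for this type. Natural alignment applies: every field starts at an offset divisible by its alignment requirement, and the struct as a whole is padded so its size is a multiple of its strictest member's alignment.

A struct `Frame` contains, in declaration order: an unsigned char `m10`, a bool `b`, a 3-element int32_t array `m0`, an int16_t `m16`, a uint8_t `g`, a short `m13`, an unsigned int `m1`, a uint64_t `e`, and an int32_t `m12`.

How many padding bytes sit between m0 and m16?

@0: m10 [1B, align 1] → 1
@1: b [1B, align 1] → 2
+2 pad (align 4)
@4: m0 [12B, align 4] → 16
@16: m16 [2B, align 2] → 18

0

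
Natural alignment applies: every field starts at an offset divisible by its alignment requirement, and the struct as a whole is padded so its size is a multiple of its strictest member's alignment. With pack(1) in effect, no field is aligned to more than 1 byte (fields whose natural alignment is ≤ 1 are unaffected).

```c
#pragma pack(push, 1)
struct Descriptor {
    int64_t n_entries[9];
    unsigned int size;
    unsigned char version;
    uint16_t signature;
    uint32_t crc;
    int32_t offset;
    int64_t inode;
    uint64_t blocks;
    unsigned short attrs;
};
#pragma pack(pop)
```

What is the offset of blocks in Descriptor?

n_entries at 0 (size 72, align 1) → ends 72
size at 72 (size 4, align 1) → ends 76
version at 76 (size 1, align 1) → ends 77
signature at 77 (size 2, align 1) → ends 79
crc at 79 (size 4, align 1) → ends 83
offset at 83 (size 4, align 1) → ends 87
inode at 87 (size 8, align 1) → ends 95
blocks at 95 (size 8, align 1) → ends 103

95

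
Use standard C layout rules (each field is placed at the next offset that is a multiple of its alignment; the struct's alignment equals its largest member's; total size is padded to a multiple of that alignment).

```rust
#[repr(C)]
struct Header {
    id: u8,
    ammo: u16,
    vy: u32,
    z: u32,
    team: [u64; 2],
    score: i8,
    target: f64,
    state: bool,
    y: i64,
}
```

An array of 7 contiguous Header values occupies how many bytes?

0..1  id  (1B, 1-aligned)
1..2  -- padding (1B)
2..4  ammo  (2B, 2-aligned)
4..8  vy  (4B, 4-aligned)
8..12  z  (4B, 4-aligned)
12..16  -- padding (4B)
16..32  team  (16B, 8-aligned)
32..33  score  (1B, 1-aligned)
33..40  -- padding (7B)
40..48  target  (8B, 8-aligned)
48..49  state  (1B, 1-aligned)
49..56  -- padding (7B)
56..64  y  (8B, 8-aligned)
sizeof = 64, alignof = 8
array of 7: 7 × 64 = 448

448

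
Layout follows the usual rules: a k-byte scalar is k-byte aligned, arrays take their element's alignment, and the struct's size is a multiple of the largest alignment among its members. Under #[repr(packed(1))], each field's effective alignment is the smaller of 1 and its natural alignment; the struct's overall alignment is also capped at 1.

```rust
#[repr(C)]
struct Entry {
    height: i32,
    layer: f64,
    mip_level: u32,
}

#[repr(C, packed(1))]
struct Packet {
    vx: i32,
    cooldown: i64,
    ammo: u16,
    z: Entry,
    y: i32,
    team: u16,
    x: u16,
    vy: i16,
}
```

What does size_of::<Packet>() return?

48

Entry: 0..4  height  (4B, 4-aligned); 4..8  -- padding (4B); 8..16  layer  (8B, 8-aligned); 16..20  mip_level  (4B, 4-aligned); 20..24  -- tail padding (4B); sizeof = 24, alignof = 8
0..4  vx  (4B, 1-aligned)
4..12  cooldown  (8B, 1-aligned)
12..14  ammo  (2B, 1-aligned)
14..38  z  (24B, 1-aligned)
38..42  y  (4B, 1-aligned)
42..44  team  (2B, 1-aligned)
44..46  x  (2B, 1-aligned)
46..48  vy  (2B, 1-aligned)
sizeof = 48, alignof = 1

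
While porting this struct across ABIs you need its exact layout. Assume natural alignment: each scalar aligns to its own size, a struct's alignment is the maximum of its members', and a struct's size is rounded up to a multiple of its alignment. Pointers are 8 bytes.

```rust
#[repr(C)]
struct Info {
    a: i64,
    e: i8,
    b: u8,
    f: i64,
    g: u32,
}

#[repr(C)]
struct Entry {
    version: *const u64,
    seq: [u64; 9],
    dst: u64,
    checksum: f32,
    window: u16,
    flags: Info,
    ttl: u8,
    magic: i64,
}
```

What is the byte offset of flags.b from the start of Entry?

Info: a at 0 (size 8, align 8) → ends 8; e at 8 (size 1, align 1) → ends 9; b at 9 (size 1, align 1) → ends 10; pad 6 to align 8 for f; f at 16 (size 8, align 8) → ends 24; g at 24 (size 4, align 4) → ends 28; tail pad 4 to reach multiple of 8; total 32 bytes, alignment 8
version at 0 (size 8, align 8) → ends 8
seq at 8 (size 72, align 8) → ends 80
dst at 80 (size 8, align 8) → ends 88
checksum at 88 (size 4, align 4) → ends 92
window at 92 (size 2, align 2) → ends 94
pad 2 to align 8 for flags
flags at 96 (size 32, align 8) → ends 128
within Info: b at 9
96 + 9 = 105

105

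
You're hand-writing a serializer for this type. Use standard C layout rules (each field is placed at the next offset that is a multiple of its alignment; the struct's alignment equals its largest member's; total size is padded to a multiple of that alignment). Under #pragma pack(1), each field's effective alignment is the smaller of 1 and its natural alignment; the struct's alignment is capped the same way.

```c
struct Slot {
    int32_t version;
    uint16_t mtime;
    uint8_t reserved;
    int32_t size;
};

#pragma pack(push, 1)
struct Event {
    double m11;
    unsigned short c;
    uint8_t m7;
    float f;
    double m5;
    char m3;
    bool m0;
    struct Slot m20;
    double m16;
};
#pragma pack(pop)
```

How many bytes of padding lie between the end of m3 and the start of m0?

0

Slot: version at 0 (size 4, align 4) → ends 4; mtime at 4 (size 2, align 2) → ends 6; reserved at 6 (size 1, align 1) → ends 7; pad 1 to align 4 for size; size at 8 (size 4, align 4) → ends 12; total 12 bytes, alignment 4
m11 at 0 (size 8, align 1) → ends 8
c at 8 (size 2, align 1) → ends 10
m7 at 10 (size 1, align 1) → ends 11
f at 11 (size 4, align 1) → ends 15
m5 at 15 (size 8, align 1) → ends 23
m3 at 23 (size 1, align 1) → ends 24
m0 at 24 (size 1, align 1) → ends 25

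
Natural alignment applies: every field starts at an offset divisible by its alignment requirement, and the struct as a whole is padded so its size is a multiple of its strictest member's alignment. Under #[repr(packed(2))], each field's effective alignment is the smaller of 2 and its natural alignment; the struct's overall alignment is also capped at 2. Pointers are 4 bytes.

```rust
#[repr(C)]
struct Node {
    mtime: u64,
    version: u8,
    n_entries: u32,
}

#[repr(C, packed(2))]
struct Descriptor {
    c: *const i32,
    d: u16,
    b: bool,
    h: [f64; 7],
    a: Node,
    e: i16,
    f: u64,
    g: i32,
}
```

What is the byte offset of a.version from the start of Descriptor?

72

Node: mtime at 0 (size 8, align 8) → ends 8; version at 8 (size 1, align 1) → ends 9; pad 3 to align 4 for n_entries; n_entries at 12 (size 4, align 4) → ends 16; total 16 bytes, alignment 8
c at 0 (size 4, align 2) → ends 4
d at 4 (size 2, align 2) → ends 6
b at 6 (size 1, align 1) → ends 7
pad 1 to align 2 for h
h at 8 (size 56, align 2) → ends 64
a at 64 (size 16, align 2) → ends 80
within Node: version at 8
64 + 8 = 72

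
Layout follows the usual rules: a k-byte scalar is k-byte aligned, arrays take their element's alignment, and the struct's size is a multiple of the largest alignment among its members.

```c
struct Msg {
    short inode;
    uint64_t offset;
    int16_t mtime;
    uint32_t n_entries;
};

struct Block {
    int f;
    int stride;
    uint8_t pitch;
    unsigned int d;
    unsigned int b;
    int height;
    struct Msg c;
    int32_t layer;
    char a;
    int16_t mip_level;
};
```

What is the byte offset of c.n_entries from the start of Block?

44

Msg: 0..2  inode  (2B, 2-aligned); 2..8  -- padding (6B); 8..16  offset  (8B, 8-aligned); 16..18  mtime  (2B, 2-aligned); 18..20  -- padding (2B); 20..24  n_entries  (4B, 4-aligned); sizeof = 24, alignof = 8
0..4  f  (4B, 4-aligned)
4..8  stride  (4B, 4-aligned)
8..9  pitch  (1B, 1-aligned)
9..12  -- padding (3B)
12..16  d  (4B, 4-aligned)
16..20  b  (4B, 4-aligned)
20..24  height  (4B, 4-aligned)
24..48  c  (24B, 8-aligned)
within Msg: n_entries at 20
24 + 20 = 44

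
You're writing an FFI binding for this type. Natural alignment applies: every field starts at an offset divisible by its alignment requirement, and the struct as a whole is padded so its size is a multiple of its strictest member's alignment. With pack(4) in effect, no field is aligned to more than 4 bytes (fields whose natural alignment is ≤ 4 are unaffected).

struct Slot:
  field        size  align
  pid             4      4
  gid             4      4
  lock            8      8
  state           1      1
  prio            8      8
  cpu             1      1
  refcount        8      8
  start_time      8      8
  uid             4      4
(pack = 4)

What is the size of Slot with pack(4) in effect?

0..4  pid  (4B, 4-aligned)
4..8  gid  (4B, 4-aligned)
8..16  lock  (8B, 4-aligned)
16..17  state  (1B, 1-aligned)
17..20  -- padding (3B)
20..28  prio  (8B, 4-aligned)
28..29  cpu  (1B, 1-aligned)
29..32  -- padding (3B)
32..40  refcount  (8B, 4-aligned)
40..48  start_time  (8B, 4-aligned)
48..52  uid  (4B, 4-aligned)
sizeof = 52, alignof = 4

52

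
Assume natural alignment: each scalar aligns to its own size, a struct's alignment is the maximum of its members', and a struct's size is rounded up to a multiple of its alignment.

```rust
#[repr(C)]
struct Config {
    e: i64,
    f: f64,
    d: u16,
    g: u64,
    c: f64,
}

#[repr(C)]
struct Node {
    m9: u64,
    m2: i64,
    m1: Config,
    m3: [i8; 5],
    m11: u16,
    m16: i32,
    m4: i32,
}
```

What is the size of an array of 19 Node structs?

Config: @0: e [8B, align 8] → 8; @8: f [8B, align 8] → 16; @16: d [2B, align 2] → 18; +6 pad (align 8); @24: g [8B, align 8] → 32; @32: c [8B, align 8] → 40; size 40, align 8
@0: m9 [8B, align 8] → 8
@8: m2 [8B, align 8] → 16
@16: m1 [40B, align 8] → 56
@56: m3 [5B, align 1] → 61
+1 pad (align 2)
@62: m11 [2B, align 2] → 64
@64: m16 [4B, align 4] → 68
@68: m4 [4B, align 4] → 72
size 72, align 8
array of 19: 19 × 72 = 1368

1368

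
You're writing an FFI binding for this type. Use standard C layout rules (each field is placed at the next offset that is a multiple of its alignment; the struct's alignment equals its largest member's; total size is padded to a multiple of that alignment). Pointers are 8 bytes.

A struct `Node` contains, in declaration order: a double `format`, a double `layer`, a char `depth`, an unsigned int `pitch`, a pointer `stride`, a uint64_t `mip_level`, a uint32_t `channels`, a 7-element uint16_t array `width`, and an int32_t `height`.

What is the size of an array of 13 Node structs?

832

@0: format [8B, align 8] → 8
@8: layer [8B, align 8] → 16
@16: depth [1B, align 1] → 17
+3 pad (align 4)
@20: pitch [4B, align 4] → 24
@24: stride [8B, align 8] → 32
@32: mip_level [8B, align 8] → 40
@40: channels [4B, align 4] → 44
@44: width [14B, align 2] → 58
+2 pad (align 4)
@60: height [4B, align 4] → 64
size 64, align 8
array of 13: 13 × 64 = 832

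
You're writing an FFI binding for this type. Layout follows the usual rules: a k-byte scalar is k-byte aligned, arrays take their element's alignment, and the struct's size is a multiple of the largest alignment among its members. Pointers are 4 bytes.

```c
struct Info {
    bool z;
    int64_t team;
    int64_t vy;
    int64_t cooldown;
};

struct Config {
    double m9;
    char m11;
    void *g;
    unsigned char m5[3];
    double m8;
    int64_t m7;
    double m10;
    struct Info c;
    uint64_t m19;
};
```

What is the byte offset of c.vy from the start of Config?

Info: @0: z [1B, align 1] → 1; +7 pad (align 8); @8: team [8B, align 8] → 16; @16: vy [8B, align 8] → 24; @24: cooldown [8B, align 8] → 32; size 32, align 8
@0: m9 [8B, align 8] → 8
@8: m11 [1B, align 1] → 9
+3 pad (align 4)
@12: g [4B, align 4] → 16
@16: m5 [3B, align 1] → 19
+5 pad (align 8)
@24: m8 [8B, align 8] → 32
@32: m7 [8B, align 8] → 40
@40: m10 [8B, align 8] → 48
@48: c [32B, align 8] → 80
within Info: vy at 16
48 + 16 = 64

64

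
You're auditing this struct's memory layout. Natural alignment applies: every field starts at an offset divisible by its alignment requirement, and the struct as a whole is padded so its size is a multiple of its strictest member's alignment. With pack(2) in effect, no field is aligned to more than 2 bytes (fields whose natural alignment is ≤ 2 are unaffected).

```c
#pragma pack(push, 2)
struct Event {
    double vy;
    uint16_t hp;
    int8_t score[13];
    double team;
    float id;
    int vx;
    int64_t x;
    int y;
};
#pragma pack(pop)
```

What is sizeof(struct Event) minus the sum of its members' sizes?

1

vy at 0 (size 8, align 2) → ends 8
hp at 8 (size 2, align 2) → ends 10
score at 10 (size 13, align 1) → ends 23
pad 1 to align 2 for team
team at 24 (size 8, align 2) → ends 32
id at 32 (size 4, align 2) → ends 36
vx at 36 (size 4, align 2) → ends 40
x at 40 (size 8, align 2) → ends 48
y at 48 (size 4, align 2) → ends 52
total 52 bytes, alignment 2
data bytes 51, size 52 → padding 1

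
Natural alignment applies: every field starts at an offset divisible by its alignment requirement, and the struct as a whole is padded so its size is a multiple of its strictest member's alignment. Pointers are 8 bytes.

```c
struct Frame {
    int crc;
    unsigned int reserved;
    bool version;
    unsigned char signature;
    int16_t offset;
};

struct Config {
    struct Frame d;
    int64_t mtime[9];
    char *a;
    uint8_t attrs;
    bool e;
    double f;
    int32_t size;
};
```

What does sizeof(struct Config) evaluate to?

Frame: crc at 0 (size 4, align 4) → ends 4; reserved at 4 (size 4, align 4) → ends 8; version at 8 (size 1, align 1) → ends 9; signature at 9 (size 1, align 1) → ends 10; offset at 10 (size 2, align 2) → ends 12; total 12 bytes, alignment 4
d at 0 (size 12, align 4) → ends 12
pad 4 to align 8 for mtime
mtime at 16 (size 72, align 8) → ends 88
a at 88 (size 8, align 8) → ends 96
attrs at 96 (size 1, align 1) → ends 97
e at 97 (size 1, align 1) → ends 98
pad 6 to align 8 for f
f at 104 (size 8, align 8) → ends 112
size at 112 (size 4, align 4) → ends 116
tail pad 4 to reach multiple of 8
total 120 bytes, alignment 8

120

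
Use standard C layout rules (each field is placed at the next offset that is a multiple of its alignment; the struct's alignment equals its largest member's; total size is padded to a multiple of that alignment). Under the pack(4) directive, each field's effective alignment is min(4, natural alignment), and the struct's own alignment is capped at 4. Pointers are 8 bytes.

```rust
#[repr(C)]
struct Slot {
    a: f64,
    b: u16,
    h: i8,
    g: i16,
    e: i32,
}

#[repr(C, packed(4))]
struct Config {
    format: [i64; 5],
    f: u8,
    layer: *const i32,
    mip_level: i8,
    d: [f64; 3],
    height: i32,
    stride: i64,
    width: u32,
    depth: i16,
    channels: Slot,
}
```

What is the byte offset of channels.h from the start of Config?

Slot: 0..8  a  (8B, 8-aligned); 8..10  b  (2B, 2-aligned); 10..11  h  (1B, 1-aligned); 11..12  -- padding (1B); 12..14  g  (2B, 2-aligned); 14..16  -- padding (2B); 16..20  e  (4B, 4-aligned); 20..24  -- tail padding (4B); sizeof = 24, alignof = 8
0..40  format  (40B, 4-aligned)
40..41  f  (1B, 1-aligned)
41..44  -- padding (3B)
44..52  layer  (8B, 4-aligned)
52..53  mip_level  (1B, 1-aligned)
53..56  -- padding (3B)
56..80  d  (24B, 4-aligned)
80..84  height  (4B, 4-aligned)
84..92  stride  (8B, 4-aligned)
92..96  width  (4B, 4-aligned)
96..98  depth  (2B, 2-aligned)
98..100  -- padding (2B)
100..124  channels  (24B, 4-aligned)
within Slot: h at 10
100 + 10 = 110

110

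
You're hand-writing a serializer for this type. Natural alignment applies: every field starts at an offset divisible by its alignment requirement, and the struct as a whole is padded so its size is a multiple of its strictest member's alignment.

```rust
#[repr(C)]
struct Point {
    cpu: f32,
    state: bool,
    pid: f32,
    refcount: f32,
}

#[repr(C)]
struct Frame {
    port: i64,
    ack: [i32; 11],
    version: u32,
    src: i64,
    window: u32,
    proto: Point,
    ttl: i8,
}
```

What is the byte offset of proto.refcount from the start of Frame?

Point: cpu at 0 (size 4, align 4) → ends 4; state at 4 (size 1, align 1) → ends 5; pad 3 to align 4 for pid; pid at 8 (size 4, align 4) → ends 12; refcount at 12 (size 4, align 4) → ends 16; total 16 bytes, alignment 4
port at 0 (size 8, align 8) → ends 8
ack at 8 (size 44, align 4) → ends 52
version at 52 (size 4, align 4) → ends 56
src at 56 (size 8, align 8) → ends 64
window at 64 (size 4, align 4) → ends 68
proto at 68 (size 16, align 4) → ends 84
within Point: refcount at 12
68 + 12 = 80

80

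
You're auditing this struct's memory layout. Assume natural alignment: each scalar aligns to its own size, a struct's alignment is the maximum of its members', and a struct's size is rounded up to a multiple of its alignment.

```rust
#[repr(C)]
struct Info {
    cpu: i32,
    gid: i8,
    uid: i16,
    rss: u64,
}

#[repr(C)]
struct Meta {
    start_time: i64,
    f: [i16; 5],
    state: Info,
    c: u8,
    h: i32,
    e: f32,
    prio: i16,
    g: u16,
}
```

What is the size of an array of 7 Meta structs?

Info: cpu at 0 (size 4, align 4) → ends 4; gid at 4 (size 1, align 1) → ends 5; pad 1 to align 2 for uid; uid at 6 (size 2, align 2) → ends 8; rss at 8 (size 8, align 8) → ends 16; total 16 bytes, alignment 8
start_time at 0 (size 8, align 8) → ends 8
f at 8 (size 10, align 2) → ends 18
pad 6 to align 8 for state
state at 24 (size 16, align 8) → ends 40
c at 40 (size 1, align 1) → ends 41
pad 3 to align 4 for h
h at 44 (size 4, align 4) → ends 48
e at 48 (size 4, align 4) → ends 52
prio at 52 (size 2, align 2) → ends 54
g at 54 (size 2, align 2) → ends 56
total 56 bytes, alignment 8
array of 7: 7 × 56 = 392

392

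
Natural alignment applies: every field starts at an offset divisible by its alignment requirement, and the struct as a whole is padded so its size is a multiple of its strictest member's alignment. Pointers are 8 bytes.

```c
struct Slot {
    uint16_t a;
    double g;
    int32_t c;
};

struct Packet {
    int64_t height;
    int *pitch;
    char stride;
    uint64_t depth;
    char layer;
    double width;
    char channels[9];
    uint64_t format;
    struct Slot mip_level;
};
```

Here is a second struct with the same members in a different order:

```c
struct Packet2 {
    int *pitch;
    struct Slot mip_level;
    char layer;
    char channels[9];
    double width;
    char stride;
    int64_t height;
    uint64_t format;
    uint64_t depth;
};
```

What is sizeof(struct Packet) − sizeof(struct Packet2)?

Slot: 0..2  a  (2B, 2-aligned); 2..8  -- padding (6B); 8..16  g  (8B, 8-aligned); 16..20  c  (4B, 4-aligned); 20..24  -- tail padding (4B); sizeof = 24, alignof = 8
0..8  height  (8B, 8-aligned)
8..16  pitch  (8B, 8-aligned)
16..17  stride  (1B, 1-aligned)
17..24  -- padding (7B)
24..32  depth  (8B, 8-aligned)
32..33  layer  (1B, 1-aligned)
33..40  -- padding (7B)
40..48  width  (8B, 8-aligned)
48..57  channels  (9B, 1-aligned)
57..64  -- padding (7B)
64..72  format  (8B, 8-aligned)
72..96  mip_level  (24B, 8-aligned)
sizeof = 96, alignof = 8
— Packet2 —
0..8  pitch  (8B, 8-aligned)
8..32  mip_level  (24B, 8-aligned)
32..33  layer  (1B, 1-aligned)
33..42  channels  (9B, 1-aligned)
42..48  -- padding (6B)
48..56  width  (8B, 8-aligned)
56..57  stride  (1B, 1-aligned)
57..64  -- padding (7B)
64..72  height  (8B, 8-aligned)
72..80  format  (8B, 8-aligned)
80..88  depth  (8B, 8-aligned)
sizeof = 88, alignof = 8
96 − 88 = 8

8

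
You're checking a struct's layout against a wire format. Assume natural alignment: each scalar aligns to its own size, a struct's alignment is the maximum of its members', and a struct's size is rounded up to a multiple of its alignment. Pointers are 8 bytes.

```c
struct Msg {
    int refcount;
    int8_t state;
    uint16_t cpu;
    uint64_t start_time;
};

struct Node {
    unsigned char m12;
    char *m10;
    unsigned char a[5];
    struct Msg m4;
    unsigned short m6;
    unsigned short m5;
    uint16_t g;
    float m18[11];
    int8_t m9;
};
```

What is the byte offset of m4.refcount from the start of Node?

Msg: refcount at 0 (size 4, align 4) → ends 4; state at 4 (size 1, align 1) → ends 5; pad 1 to align 2 for cpu; cpu at 6 (size 2, align 2) → ends 8; start_time at 8 (size 8, align 8) → ends 16; total 16 bytes, alignment 8
m12 at 0 (size 1, align 1) → ends 1
pad 7 to align 8 for m10
m10 at 8 (size 8, align 8) → ends 16
a at 16 (size 5, align 1) → ends 21
pad 3 to align 8 for m4
m4 at 24 (size 16, align 8) → ends 40
within Msg: refcount at 0
24 + 0 = 24

24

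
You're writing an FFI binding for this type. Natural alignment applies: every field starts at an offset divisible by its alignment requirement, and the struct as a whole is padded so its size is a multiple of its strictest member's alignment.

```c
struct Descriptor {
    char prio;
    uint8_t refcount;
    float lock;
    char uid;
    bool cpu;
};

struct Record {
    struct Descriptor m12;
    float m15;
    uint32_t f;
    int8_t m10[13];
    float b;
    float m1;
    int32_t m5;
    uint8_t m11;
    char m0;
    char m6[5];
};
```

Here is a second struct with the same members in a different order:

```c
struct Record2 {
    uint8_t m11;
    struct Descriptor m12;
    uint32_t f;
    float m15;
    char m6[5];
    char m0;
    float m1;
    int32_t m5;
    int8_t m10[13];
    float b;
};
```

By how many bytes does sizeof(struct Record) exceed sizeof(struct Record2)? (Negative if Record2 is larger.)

-4

Descriptor: @0: prio [1B, align 1] → 1; @1: refcount [1B, align 1] → 2; +2 pad (align 4); @4: lock [4B, align 4] → 8; @8: uid [1B, align 1] → 9; @9: cpu [1B, align 1] → 10; +2 tail pad (align 4); size 12, align 4
@0: m12 [12B, align 4] → 12
@12: m15 [4B, align 4] → 16
@16: f [4B, align 4] → 20
@20: m10 [13B, align 1] → 33
+3 pad (align 4)
@36: b [4B, align 4] → 40
@40: m1 [4B, align 4] → 44
@44: m5 [4B, align 4] → 48
@48: m11 [1B, align 1] → 49
@49: m0 [1B, align 1] → 50
@50: m6 [5B, align 1] → 55
+1 tail pad (align 4)
size 56, align 4
— Record2 —
@0: m11 [1B, align 1] → 1
+3 pad (align 4)
@4: m12 [12B, align 4] → 16
@16: f [4B, align 4] → 20
@20: m15 [4B, align 4] → 24
@24: m6 [5B, align 1] → 29
@29: m0 [1B, align 1] → 30
+2 pad (align 4)
@32: m1 [4B, align 4] → 36
@36: m5 [4B, align 4] → 40
@40: m10 [13B, align 1] → 53
+3 pad (align 4)
@56: b [4B, align 4] → 60
size 60, align 4
56 − 60 = -4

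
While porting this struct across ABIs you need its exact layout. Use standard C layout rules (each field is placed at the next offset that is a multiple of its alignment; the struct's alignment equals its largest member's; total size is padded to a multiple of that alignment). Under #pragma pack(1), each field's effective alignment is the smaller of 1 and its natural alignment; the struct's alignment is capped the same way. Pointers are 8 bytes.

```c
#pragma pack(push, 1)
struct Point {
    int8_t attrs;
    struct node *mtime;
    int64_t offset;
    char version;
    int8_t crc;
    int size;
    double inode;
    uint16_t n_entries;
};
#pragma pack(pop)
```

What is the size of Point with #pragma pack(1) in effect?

@0: attrs [1B, align 1] → 1
@1: mtime [8B, align 1] → 9
@9: offset [8B, align 1] → 17
@17: version [1B, align 1] → 18
@18: crc [1B, align 1] → 19
@19: size [4B, align 1] → 23
@23: inode [8B, align 1] → 31
@31: n_entries [2B, align 1] → 33
size 33, align 1

33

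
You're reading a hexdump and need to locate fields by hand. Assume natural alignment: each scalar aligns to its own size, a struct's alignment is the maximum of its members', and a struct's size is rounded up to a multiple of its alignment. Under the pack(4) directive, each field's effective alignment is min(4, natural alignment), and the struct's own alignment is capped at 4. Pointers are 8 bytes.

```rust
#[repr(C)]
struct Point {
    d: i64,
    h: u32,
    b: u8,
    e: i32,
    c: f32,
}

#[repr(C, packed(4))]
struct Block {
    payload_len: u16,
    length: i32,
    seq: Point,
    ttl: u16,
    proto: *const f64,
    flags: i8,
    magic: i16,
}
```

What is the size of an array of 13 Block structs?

624

Point: d at 0 (size 8, align 8) → ends 8; h at 8 (size 4, align 4) → ends 12; b at 12 (size 1, align 1) → ends 13; pad 3 to align 4 for e; e at 16 (size 4, align 4) → ends 20; c at 20 (size 4, align 4) → ends 24; total 24 bytes, alignment 8
payload_len at 0 (size 2, align 2) → ends 2
pad 2 to align 4 for length
length at 4 (size 4, align 4) → ends 8
seq at 8 (size 24, align 4) → ends 32
ttl at 32 (size 2, align 2) → ends 34
pad 2 to align 4 for proto
proto at 36 (size 8, align 4) → ends 44
flags at 44 (size 1, align 1) → ends 45
pad 1 to align 2 for magic
magic at 46 (size 2, align 2) → ends 48
total 48 bytes, alignment 4
array of 13: 13 × 48 = 624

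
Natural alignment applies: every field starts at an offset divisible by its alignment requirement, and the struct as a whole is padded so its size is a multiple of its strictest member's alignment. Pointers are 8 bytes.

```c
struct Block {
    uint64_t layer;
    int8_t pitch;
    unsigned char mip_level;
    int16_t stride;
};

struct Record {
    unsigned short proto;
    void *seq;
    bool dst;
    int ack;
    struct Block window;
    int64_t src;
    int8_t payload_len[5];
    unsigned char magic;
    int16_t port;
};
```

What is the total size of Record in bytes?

Block: @0: layer [8B, align 8] → 8; @8: pitch [1B, align 1] → 9; @9: mip_level [1B, align 1] → 10; @10: stride [2B, align 2] → 12; +4 tail pad (align 8); size 16, align 8
@0: proto [2B, align 2] → 2
+6 pad (align 8)
@8: seq [8B, align 8] → 16
@16: dst [1B, align 1] → 17
+3 pad (align 4)
@20: ack [4B, align 4] → 24
@24: window [16B, align 8] → 40
@40: src [8B, align 8] → 48
@48: payload_len [5B, align 1] → 53
@53: magic [1B, align 1] → 54
@54: port [2B, align 2] → 56
size 56, align 8

56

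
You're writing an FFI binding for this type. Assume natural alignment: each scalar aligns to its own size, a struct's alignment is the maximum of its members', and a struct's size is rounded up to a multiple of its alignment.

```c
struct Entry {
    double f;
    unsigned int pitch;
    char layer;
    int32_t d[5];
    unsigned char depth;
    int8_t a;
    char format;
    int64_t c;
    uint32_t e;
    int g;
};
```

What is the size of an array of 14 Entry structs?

784

f at 0 (size 8, align 8) → ends 8
pitch at 8 (size 4, align 4) → ends 12
layer at 12 (size 1, align 1) → ends 13
pad 3 to align 4 for d
d at 16 (size 20, align 4) → ends 36
depth at 36 (size 1, align 1) → ends 37
a at 37 (size 1, align 1) → ends 38
format at 38 (size 1, align 1) → ends 39
pad 1 to align 8 for c
c at 40 (size 8, align 8) → ends 48
e at 48 (size 4, align 4) → ends 52
g at 52 (size 4, align 4) → ends 56
total 56 bytes, alignment 8
array of 14: 14 × 56 = 784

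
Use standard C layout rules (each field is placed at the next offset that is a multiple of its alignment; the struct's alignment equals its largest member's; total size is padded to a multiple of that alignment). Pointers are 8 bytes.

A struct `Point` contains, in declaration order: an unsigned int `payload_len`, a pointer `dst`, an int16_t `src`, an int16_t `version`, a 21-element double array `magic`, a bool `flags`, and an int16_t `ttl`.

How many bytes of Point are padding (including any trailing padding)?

13

payload_len at 0 (size 4, align 4) → ends 4
pad 4 to align 8 for dst
dst at 8 (size 8, align 8) → ends 16
src at 16 (size 2, align 2) → ends 18
version at 18 (size 2, align 2) → ends 20
pad 4 to align 8 for magic
magic at 24 (size 168, align 8) → ends 192
flags at 192 (size 1, align 1) → ends 193
pad 1 to align 2 for ttl
ttl at 194 (size 2, align 2) → ends 196
tail pad 4 to reach multiple of 8
total 200 bytes, alignment 8
data bytes 187, size 200 → padding 13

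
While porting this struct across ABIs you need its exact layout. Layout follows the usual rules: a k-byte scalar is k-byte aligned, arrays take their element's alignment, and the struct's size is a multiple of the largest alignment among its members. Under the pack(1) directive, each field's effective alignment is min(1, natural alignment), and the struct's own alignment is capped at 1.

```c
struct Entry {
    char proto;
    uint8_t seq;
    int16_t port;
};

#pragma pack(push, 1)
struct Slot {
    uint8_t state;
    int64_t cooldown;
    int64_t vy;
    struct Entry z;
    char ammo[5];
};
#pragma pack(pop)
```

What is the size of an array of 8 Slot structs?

208

Entry: @0: proto [1B, align 1] → 1; @1: seq [1B, align 1] → 2; @2: port [2B, align 2] → 4; size 4, align 2
@0: state [1B, align 1] → 1
@1: cooldown [8B, align 1] → 9
@9: vy [8B, align 1] → 17
@17: z [4B, align 1] → 21
@21: ammo [5B, align 1] → 26
size 26, align 1
array of 8: 8 × 26 = 208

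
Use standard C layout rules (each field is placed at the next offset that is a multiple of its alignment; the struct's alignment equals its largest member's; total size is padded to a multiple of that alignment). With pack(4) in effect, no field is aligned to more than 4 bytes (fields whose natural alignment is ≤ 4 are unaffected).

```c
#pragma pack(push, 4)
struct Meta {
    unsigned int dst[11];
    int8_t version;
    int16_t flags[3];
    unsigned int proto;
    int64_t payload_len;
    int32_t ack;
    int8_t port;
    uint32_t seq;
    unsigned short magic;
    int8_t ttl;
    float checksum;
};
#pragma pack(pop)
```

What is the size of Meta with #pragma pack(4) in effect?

dst at 0 (size 44, align 4) → ends 44
version at 44 (size 1, align 1) → ends 45
pad 1 to align 2 for flags
flags at 46 (size 6, align 2) → ends 52
proto at 52 (size 4, align 4) → ends 56
payload_len at 56 (size 8, align 4) → ends 64
ack at 64 (size 4, align 4) → ends 68
port at 68 (size 1, align 1) → ends 69
pad 3 to align 4 for seq
seq at 72 (size 4, align 4) → ends 76
magic at 76 (size 2, align 2) → ends 78
ttl at 78 (size 1, align 1) → ends 79
pad 1 to align 4 for checksum
checksum at 80 (size 4, align 4) → ends 84
total 84 bytes, alignment 4

84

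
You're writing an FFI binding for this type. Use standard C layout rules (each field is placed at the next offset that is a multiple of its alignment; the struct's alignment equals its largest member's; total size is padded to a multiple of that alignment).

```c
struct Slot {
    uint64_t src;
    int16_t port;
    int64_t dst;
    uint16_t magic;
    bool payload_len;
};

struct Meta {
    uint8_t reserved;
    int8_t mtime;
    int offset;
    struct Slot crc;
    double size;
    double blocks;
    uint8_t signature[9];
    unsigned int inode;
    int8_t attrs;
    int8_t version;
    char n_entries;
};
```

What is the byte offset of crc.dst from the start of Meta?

Slot: 0..8  src  (8B, 8-aligned); 8..10  port  (2B, 2-aligned); 10..16  -- padding (6B); 16..24  dst  (8B, 8-aligned); 24..26  magic  (2B, 2-aligned); 26..27  payload_len  (1B, 1-aligned); 27..32  -- tail padding (5B); sizeof = 32, alignof = 8
0..1  reserved  (1B, 1-aligned)
1..2  mtime  (1B, 1-aligned)
2..4  -- padding (2B)
4..8  offset  (4B, 4-aligned)
8..40  crc  (32B, 8-aligned)
within Slot: dst at 16
8 + 16 = 24

24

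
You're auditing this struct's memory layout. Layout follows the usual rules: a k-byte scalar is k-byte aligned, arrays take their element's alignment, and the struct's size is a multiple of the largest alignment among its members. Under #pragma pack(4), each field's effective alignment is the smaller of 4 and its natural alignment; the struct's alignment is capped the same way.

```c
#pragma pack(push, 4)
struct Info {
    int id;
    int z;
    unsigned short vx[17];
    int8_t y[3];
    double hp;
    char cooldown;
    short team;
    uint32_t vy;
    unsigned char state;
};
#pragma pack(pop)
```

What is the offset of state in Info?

64

0..4  id  (4B, 4-aligned)
4..8  z  (4B, 4-aligned)
8..42  vx  (34B, 2-aligned)
42..45  y  (3B, 1-aligned)
45..48  -- padding (3B)
48..56  hp  (8B, 4-aligned)
56..57  cooldown  (1B, 1-aligned)
57..58  -- padding (1B)
58..60  team  (2B, 2-aligned)
60..64  vy  (4B, 4-aligned)
64..65  state  (1B, 1-aligned)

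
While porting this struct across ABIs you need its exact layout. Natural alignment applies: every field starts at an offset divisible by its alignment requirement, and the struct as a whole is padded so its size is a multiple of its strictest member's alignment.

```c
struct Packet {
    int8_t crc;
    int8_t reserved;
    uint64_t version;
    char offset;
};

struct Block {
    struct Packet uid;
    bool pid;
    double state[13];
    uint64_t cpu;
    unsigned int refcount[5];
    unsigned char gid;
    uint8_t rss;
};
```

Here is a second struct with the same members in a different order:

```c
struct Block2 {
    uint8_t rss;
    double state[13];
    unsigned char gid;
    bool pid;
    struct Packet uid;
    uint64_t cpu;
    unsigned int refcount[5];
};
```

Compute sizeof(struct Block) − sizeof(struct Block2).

-8

Packet: @0: crc [1B, align 1] → 1; @1: reserved [1B, align 1] → 2; +6 pad (align 8); @8: version [8B, align 8] → 16; @16: offset [1B, align 1] → 17; +7 tail pad (align 8); size 24, align 8
@0: uid [24B, align 8] → 24
@24: pid [1B, align 1] → 25
+7 pad (align 8)
@32: state [104B, align 8] → 136
@136: cpu [8B, align 8] → 144
@144: refcount [20B, align 4] → 164
@164: gid [1B, align 1] → 165
@165: rss [1B, align 1] → 166
+2 tail pad (align 8)
size 168, align 8
— Block2 —
@0: rss [1B, align 1] → 1
+7 pad (align 8)
@8: state [104B, align 8] → 112
@112: gid [1B, align 1] → 113
@113: pid [1B, align 1] → 114
+6 pad (align 8)
@120: uid [24B, align 8] → 144
@144: cpu [8B, align 8] → 152
@152: refcount [20B, align 4] → 172
+4 tail pad (align 8)
size 176, align 8
168 − 176 = -8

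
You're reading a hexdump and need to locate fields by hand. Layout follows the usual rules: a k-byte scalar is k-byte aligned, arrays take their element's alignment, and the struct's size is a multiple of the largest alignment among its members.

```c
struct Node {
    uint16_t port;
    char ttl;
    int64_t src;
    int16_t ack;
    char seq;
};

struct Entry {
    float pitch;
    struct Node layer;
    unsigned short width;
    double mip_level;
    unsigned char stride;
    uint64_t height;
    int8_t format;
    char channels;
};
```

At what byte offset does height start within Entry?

56

Node: port at 0 (size 2, align 2) → ends 2; ttl at 2 (size 1, align 1) → ends 3; pad 5 to align 8 for src; src at 8 (size 8, align 8) → ends 16; ack at 16 (size 2, align 2) → ends 18; seq at 18 (size 1, align 1) → ends 19; tail pad 5 to reach multiple of 8; total 24 bytes, alignment 8
pitch at 0 (size 4, align 4) → ends 4
pad 4 to align 8 for layer
layer at 8 (size 24, align 8) → ends 32
width at 32 (size 2, align 2) → ends 34
pad 6 to align 8 for mip_level
mip_level at 40 (size 8, align 8) → ends 48
stride at 48 (size 1, align 1) → ends 49
pad 7 to align 8 for height
height at 56 (size 8, align 8) → ends 64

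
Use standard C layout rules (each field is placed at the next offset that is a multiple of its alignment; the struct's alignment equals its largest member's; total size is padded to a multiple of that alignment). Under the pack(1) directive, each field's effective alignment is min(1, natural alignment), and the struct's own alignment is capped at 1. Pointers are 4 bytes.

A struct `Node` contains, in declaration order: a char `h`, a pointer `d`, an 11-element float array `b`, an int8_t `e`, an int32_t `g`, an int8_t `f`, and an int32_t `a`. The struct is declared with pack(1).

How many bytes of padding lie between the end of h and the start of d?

0

@0: h [1B, align 1] → 1
@1: d [4B, align 1] → 5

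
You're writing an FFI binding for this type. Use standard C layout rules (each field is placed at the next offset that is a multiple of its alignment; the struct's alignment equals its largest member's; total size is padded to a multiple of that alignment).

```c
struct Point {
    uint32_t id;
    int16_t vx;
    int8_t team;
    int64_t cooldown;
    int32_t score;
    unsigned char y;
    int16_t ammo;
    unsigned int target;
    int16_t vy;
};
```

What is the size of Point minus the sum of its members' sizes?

4

0..4  id  (4B, 4-aligned)
4..6  vx  (2B, 2-aligned)
6..7  team  (1B, 1-aligned)
7..8  -- padding (1B)
8..16  cooldown  (8B, 8-aligned)
16..20  score  (4B, 4-aligned)
20..21  y  (1B, 1-aligned)
21..22  -- padding (1B)
22..24  ammo  (2B, 2-aligned)
24..28  target  (4B, 4-aligned)
28..30  vy  (2B, 2-aligned)
30..32  -- tail padding (2B)
sizeof = 32, alignof = 8
data bytes 28, size 32 → padding 4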